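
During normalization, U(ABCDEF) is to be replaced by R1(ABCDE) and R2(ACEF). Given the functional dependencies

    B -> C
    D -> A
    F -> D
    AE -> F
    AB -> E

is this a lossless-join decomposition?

Yes

Common attributes: R1 ∩ R2 = {ACE}.
Closure of {ACE}: AE → F applies, adding F; F → D applies, adding D. So (ACE)⁺ = {ACDEF}.
This closure contains every attribute of R2, so R1 ∩ R2 → R2. The join is lossless.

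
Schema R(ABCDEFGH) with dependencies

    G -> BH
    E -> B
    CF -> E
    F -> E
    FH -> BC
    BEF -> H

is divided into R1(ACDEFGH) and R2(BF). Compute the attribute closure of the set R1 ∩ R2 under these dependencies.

BCEFH

R1 ∩ R2 = {F}.
F → E applies, adding E
E → B applies, adding B
BEF → H applies, adding H
FH → BC applies, adding C
Closure: {BCEFH}.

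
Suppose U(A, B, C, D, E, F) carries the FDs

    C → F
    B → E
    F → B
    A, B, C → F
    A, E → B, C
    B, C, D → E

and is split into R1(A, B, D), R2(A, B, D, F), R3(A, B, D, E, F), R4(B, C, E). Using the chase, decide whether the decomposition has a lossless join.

Chase test. Columns are A, B, C, D, E, F; row i has aⱼ where attribute j ∈ Ri, else bᵢⱼ.
Initial tableau (one row per fragment):
  row 1: a1 a2 b13 a4 b15 b16
  row 2: a1 a2 b23 a4 b25 a6
  row 3: a1 a2 b33 a4 a5 a6
  row 4: b41 a2 a3 b44 a5 b46
Rows 1 and 2 agree on B; apply B→E and equate their E entries.
Rows 1 and 3 agree on B; apply B→E and equate their E entries.
Rows 1 and 2 agree on A, E; apply A, E→B, C and equate their B, C entries.
Rows 1 and 3 agree on A, E; apply A, E→B, C and equate their B, C entries.
Rows 1 and 2 agree on C; apply C→F and equate their F entries.
No row becomes fully distinguished — the join is lossy.

No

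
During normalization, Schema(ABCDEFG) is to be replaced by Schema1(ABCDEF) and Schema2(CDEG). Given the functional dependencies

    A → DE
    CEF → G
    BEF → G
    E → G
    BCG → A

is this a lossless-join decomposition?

Common attributes: Schema1 ∩ Schema2 = {CDE}.
Closure of {CDE}: E → G applies, adding G. So (CDE)⁺ = {CDEG}.
This closure contains every attribute of Schema2, so Schema1 ∩ Schema2 → Schema2. The join is lossless.

Yes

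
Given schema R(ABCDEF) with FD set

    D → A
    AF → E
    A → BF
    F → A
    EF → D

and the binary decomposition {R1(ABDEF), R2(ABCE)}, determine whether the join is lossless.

Yes

Common attributes: R1 ∩ R2 = {ABE}.
Closure of {ABE}: A → BF applies, adding F; EF → D applies, adding D. So (ABE)⁺ = {ABDEF}.
This closure contains every attribute of R1, so R1 ∩ R2 → R1. The join is lossless.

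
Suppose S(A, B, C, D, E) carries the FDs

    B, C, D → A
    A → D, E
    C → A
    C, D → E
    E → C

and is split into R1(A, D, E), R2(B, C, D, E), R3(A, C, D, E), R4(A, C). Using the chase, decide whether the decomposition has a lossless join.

Yes

Chase test. Columns are A, B, C, D, E; row i has aⱼ where attribute j ∈ Ri, else bᵢⱼ.
Initial tableau (one row per fragment):
  row 1: a1 b12 b13 a4 a5
  row 2: b21 a2 a3 a4 a5
  row 3: a1 b32 a3 a4 a5
  row 4: a1 b42 a3 b44 b45
Rows 1 and 4 agree on A; apply A→D, E and equate their D, E entries.
Rows 2 and 3 agree on C; apply C→A and equate their A entries.
Rows 1 and 2 agree on E; apply E→C and equate their C entries.
Row 2 is now all distinguished symbols — the join is lossless.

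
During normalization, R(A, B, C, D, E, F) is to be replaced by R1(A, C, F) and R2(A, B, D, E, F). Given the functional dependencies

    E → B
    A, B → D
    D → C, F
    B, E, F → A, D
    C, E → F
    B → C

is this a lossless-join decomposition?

No

Common attributes: R1 ∩ R2 = {A, F}.
No dependency enlarges {A, F}, so (A, F)⁺ = {A, F}.
The closure contains neither all of R1 = {A, C, F} nor all of R2 = {A, B, D, E, F}, so the common attributes are not a superkey of either fragment. The join is lossy.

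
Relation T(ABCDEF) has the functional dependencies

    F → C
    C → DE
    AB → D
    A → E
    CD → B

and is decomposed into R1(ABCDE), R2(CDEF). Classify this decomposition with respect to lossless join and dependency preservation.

lossy but dependency-preserving

Lossless test: (CDE)⁺ = {BCDE}, which is a superkey of neither fragment — lossy.
Dependency preservation: every FD's attributes lie within a single fragment, so each can be enforced locally — preserved.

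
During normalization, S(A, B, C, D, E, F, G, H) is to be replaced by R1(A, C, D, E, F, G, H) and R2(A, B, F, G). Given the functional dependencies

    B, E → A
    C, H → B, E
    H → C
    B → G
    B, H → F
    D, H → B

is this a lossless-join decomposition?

No

Common attributes: R1 ∩ R2 = {A, F, G}.
No dependency enlarges {A, F, G}, so (A, F, G)⁺ = {A, F, G}.
The closure contains neither all of R1 = {A, C, D, E, F, G, H} nor all of R2 = {A, B, F, G}, so the common attributes are not a superkey of either fragment. The join is lossy.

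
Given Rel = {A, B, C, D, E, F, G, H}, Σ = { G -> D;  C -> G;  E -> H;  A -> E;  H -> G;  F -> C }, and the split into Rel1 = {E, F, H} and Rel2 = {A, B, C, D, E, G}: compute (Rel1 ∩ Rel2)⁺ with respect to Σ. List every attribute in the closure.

Rel1 ∩ Rel2 = {E}.
E → H applies, adding H
H → G applies, adding G
G → D applies, adding D
Closure: {D, E, G, H}.

D, E, G, H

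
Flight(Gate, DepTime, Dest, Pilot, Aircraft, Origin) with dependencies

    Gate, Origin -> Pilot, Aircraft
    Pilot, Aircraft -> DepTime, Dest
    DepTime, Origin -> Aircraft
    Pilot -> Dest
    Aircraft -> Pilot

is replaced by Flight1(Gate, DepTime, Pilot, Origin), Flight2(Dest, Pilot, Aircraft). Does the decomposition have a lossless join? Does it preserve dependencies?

lossy and not dependency-preserving

Lossless test: (Pilot)⁺ = {Dest, Pilot}, which is a superkey of neither fragment — lossy.
Dependency preservation: the restricted closure of {Gate, Origin} across the fragments never reaches {Pilot, Aircraft}, so Gate, Origin → Pilot, Aircraft cannot be enforced without a join — not preserved.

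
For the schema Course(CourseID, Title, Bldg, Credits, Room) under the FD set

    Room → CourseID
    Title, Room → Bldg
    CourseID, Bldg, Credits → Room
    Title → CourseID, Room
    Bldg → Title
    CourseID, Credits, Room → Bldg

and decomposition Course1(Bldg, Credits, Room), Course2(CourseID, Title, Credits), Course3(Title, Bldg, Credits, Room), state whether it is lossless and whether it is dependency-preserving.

lossless but not dependency-preserving

Lossless test (chase): Rows 1 and 3 agree on Room; apply Room→CourseID and equate their CourseID entries. Rows 2 and 3 agree on Title; apply Title→CourseID, Room and equate their CourseID, Room entries. Rows 1 and 3 agree on Bldg; apply Bldg→Title and equate their Title entries. Rows 1 and 2 agree on CourseID, Credits, Room; apply CourseID, Credits, Room→Bldg and equate their Bldg entries. Row 1 is now all distinguished symbols — the join is lossless.
Dependency preservation: the restricted closure of {Room} across the fragments never reaches {CourseID}, so Room → CourseID cannot be enforced without a join — not preserved.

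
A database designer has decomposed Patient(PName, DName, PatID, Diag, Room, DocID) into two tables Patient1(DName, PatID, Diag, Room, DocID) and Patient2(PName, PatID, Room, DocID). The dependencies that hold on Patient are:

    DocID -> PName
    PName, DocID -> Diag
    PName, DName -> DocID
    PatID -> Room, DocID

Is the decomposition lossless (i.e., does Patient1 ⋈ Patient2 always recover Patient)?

Yes

Common attributes: Patient1 ∩ Patient2 = {PatID, Room, DocID}.
Closure of {PatID, Room, DocID}: DocID → PName applies, adding PName; PName, DocID → Diag applies, adding Diag. So (PatID, Room, DocID)⁺ = {PName, PatID, Diag, Room, DocID}.
This closure contains every attribute of Patient2, so Patient1 ∩ Patient2 → Patient2. The join is lossless.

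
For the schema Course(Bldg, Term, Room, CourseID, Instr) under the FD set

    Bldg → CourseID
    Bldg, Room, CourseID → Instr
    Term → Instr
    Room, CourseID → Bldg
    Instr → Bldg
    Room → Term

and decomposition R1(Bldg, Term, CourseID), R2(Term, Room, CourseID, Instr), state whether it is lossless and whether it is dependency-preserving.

lossless but not dependency-preserving

Lossless test: (Term, CourseID)⁺ = {Bldg, Term, CourseID, Instr}, which contains all of one fragment — lossless.
Dependency preservation: the restricted closure of {Instr} across the fragments never reaches {Bldg}, so Instr → Bldg cannot be enforced without a join — not preserved.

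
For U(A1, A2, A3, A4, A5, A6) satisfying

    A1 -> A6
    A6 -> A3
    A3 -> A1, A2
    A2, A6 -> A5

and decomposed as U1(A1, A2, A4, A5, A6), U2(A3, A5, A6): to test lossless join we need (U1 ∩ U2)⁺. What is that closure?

U1 ∩ U2 = {A5, A6}.
A6 → A3 applies, adding A3
A3 → A1, A2 applies, adding A1, A2
Closure: {A1, A2, A3, A5, A6}.

A1, A2, A3, A5, A6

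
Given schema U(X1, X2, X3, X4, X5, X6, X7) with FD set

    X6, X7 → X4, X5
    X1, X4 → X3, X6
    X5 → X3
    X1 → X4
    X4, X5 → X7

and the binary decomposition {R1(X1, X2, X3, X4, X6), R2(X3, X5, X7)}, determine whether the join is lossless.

No

Common attributes: R1 ∩ R2 = {X3}.
No dependency enlarges {X3}, so (X3)⁺ = {X3}.
The closure contains neither all of R1 = {X1, X2, X3, X4, X6} nor all of R2 = {X3, X5, X7}, so the common attributes are not a superkey of either fragment. The join is lossy.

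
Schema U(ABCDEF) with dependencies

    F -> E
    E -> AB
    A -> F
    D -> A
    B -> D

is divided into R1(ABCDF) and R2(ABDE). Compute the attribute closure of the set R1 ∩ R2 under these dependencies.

ABDEF

R1 ∩ R2 = {ABD}.
A → F applies, adding F
F → E applies, adding E
Closure: {ABDEF}.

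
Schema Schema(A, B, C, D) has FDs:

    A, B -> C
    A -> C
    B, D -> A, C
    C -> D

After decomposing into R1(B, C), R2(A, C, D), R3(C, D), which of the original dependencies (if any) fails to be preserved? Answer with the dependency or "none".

B, D -> A, C

Check B, D → A, C: no single fragment contains all of {A, B, C, D}, and the restricted closure of {B, D} across the fragments never reaches {A, C}.
A, B → C is preserved.
A → C is preserved.
C → D is preserved.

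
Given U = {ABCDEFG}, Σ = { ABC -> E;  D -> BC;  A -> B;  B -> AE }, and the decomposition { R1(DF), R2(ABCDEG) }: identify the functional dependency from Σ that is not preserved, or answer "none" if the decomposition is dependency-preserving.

ABC → E lies within R2.
D → BC lies within R2.
A → B lies within R2.
B → AE lies within R2.
Every dependency is enforceable on the fragments, so the decomposition is dependency-preserving.

none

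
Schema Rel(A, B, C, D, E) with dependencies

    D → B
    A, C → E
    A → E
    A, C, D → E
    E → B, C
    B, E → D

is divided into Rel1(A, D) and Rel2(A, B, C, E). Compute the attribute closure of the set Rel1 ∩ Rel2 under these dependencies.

A, B, C, D, E

Rel1 ∩ Rel2 = {A}.
A → E applies, adding E
E → B, C applies, adding B, C
B, E → D applies, adding D
Closure: {A, B, C, D, E}.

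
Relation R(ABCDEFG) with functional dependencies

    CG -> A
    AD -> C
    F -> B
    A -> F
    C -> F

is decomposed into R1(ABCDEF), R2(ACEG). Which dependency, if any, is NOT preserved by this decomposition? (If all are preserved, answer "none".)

none

CG → A lies within R2.
AD → C lies within R1.
F → B lies within R1.
A → F lies within R1.
C → F lies within R1.
Every dependency is enforceable on the fragments, so the decomposition is dependency-preserving.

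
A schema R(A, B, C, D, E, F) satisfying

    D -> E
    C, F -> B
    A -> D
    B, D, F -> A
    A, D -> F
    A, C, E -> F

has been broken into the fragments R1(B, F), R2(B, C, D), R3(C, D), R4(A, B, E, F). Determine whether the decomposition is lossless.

No

Chase test. Columns are A, B, C, D, E, F; row i has aⱼ where attribute j ∈ Ri, else bᵢⱼ.
Initial tableau (one row per fragment):
  row 1: b11 a2 b13 b14 b15 a6
  row 2: b21 a2 a3 a4 b25 b26
  row 3: b31 b32 a3 a4 b35 b36
  row 4: a1 a2 b43 b44 a5 a6
Rows 2 and 3 agree on D; apply D→E and equate their E entries.
No row becomes fully distinguished — the join is lossy.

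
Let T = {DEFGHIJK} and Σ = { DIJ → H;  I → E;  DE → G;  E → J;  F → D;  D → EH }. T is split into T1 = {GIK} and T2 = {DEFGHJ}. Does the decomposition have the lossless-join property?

Common attributes: T1 ∩ T2 = {G}.
No dependency enlarges {G}, so (G)⁺ = {G}.
The closure contains neither all of T1 = {GIK} nor all of T2 = {DEFGHJ}, so the common attributes are not a superkey of either fragment. The join is lossy.

No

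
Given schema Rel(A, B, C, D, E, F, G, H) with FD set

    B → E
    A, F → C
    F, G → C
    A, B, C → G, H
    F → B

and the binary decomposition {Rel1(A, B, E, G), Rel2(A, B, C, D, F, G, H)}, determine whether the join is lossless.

Yes

Common attributes: Rel1 ∩ Rel2 = {A, B, G}.
Closure of {A, B, G}: B → E applies, adding E. So (A, B, G)⁺ = {A, B, E, G}.
This closure contains every attribute of Rel1, so Rel1 ∩ Rel2 → Rel1. The join is lossless.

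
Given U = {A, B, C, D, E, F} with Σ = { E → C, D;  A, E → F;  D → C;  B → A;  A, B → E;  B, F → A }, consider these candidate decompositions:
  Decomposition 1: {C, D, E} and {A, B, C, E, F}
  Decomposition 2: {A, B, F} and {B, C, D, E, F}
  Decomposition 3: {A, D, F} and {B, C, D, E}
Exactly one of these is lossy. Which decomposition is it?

Decomposition 3

Decomposition 1: common = {C, E}, closure = {C, D, E} → lossless.
Decomposition 2: common = {B, F}, closure = {A, B, C, D, E, F} → lossless.
Decomposition 3: common = {D}, closure = {C, D} → lossy.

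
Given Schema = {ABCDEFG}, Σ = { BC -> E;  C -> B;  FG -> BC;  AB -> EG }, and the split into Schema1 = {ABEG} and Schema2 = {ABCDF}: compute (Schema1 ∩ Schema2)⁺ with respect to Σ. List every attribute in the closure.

ABEG

Schema1 ∩ Schema2 = {AB}.
AB → EG applies, adding EG
Closure: {ABEG}.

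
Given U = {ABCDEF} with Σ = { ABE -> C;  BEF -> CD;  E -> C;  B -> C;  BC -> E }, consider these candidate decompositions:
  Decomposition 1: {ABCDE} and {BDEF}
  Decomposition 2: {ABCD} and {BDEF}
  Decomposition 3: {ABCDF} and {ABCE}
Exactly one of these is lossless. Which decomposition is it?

Decomposition 3

Decomposition 1: common = {BDE}, closure = {BCDE} → lossy.
Decomposition 2: common = {BD}, closure = {BCDE} → lossy.
Decomposition 3: common = {ABC}, closure = {ABCE} → lossless.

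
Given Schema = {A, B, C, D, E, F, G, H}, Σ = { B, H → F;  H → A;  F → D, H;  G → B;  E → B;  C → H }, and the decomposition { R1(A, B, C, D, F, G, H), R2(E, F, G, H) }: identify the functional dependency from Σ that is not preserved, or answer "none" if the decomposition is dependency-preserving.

Check E → B: no single fragment contains all of {B, E}, and the restricted closure of {E} across the fragments never reaches {B}.
B, H → F is preserved.
H → A is preserved.
F → D, H is preserved.
G → B is preserved.
C → H is preserved.

E → B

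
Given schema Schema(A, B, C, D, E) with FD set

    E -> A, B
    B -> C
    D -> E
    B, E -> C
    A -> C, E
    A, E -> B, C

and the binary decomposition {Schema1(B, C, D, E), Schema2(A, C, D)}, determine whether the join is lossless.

Yes

Common attributes: Schema1 ∩ Schema2 = {C, D}.
Closure of {C, D}: D → E applies, adding E; E → A, B applies, adding A, B. So (C, D)⁺ = {A, B, C, D, E}.
This closure contains every attribute of Schema1, so Schema1 ∩ Schema2 → Schema1. The join is lossless.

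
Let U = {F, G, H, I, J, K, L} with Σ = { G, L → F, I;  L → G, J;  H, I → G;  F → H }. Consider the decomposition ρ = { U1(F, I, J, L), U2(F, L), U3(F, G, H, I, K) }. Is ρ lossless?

No

Chase test. Columns are F, G, H, I, J, K, L; row i has aⱼ where attribute j ∈ Ui, else bᵢⱼ.
Initial tableau (one row per fragment):
  row 1: a1 b12 b13 a4 a5 b16 a7
  row 2: a1 b22 b23 b24 b25 b26 a7
  row 3: a1 a2 a3 a4 b35 a6 b37
Rows 1 and 2 agree on L; apply L→G, J and equate their G, J entries.
Rows 1 and 2 agree on F; apply F→H and equate their H entries.
Rows 1 and 3 agree on F; apply F→H and equate their H entries.
Rows 1 and 2 agree on G, L; apply G, L→F, I and equate their F, I entries.
Rows 1 and 3 agree on H, I; apply H, I→G and equate their G entries.
No row becomes fully distinguished — the join is lossy.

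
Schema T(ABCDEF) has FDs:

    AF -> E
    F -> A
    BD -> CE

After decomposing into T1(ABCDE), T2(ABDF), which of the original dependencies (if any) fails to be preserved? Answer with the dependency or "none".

Check AF → E: no single fragment contains all of {AEF}, and the restricted closure of {AF} across the fragments never reaches {E}.
F → A is preserved.
BD → CE is preserved.

AF -> E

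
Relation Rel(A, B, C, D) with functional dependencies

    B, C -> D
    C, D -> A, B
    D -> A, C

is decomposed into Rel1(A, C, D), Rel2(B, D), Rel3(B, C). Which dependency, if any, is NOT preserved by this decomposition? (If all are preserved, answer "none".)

Check B, C → D: no single fragment contains all of {B, C, D}, and the restricted closure of {B, C} across the fragments never reaches {D}.
C, D → A, B is preserved.
D → A, C is preserved.

B, C -> D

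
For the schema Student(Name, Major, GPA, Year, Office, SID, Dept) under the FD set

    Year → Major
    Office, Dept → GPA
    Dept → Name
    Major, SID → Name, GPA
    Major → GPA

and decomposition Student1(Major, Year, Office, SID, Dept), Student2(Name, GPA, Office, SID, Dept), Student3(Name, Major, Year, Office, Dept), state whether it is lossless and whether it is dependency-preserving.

lossless but not dependency-preserving

Lossless test (chase): Rows 1 and 2 agree on Office, Dept; apply Office, Dept→GPA and equate their GPA entries. Rows 1 and 3 agree on Office, Dept; apply Office, Dept→GPA and equate their GPA entries. Rows 1 and 2 agree on Dept; apply Dept→Name and equate their Name entries. Row 1 is now all distinguished symbols — the join is lossless.
Dependency preservation: the restricted closure of {Major, SID} across the fragments never reaches {Name, GPA}, so Major, SID → Name, GPA cannot be enforced without a join — not preserved.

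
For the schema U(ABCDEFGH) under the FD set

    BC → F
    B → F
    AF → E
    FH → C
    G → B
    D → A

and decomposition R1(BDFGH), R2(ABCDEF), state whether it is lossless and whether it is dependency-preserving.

lossy and not dependency-preserving

Lossless test: (BDF)⁺ = {ABDEF}, which is a superkey of neither fragment — lossy.
Dependency preservation: the restricted closure of {FH} across the fragments never reaches {C}, so FH → C cannot be enforced without a join — not preserved.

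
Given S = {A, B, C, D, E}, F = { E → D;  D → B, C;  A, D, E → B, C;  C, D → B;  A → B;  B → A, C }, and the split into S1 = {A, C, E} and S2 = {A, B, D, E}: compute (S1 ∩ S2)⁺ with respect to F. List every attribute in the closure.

A, B, C, D, E

S1 ∩ S2 = {A, E}.
E → D applies, adding D
D → B, C applies, adding B, C
Closure: {A, B, C, D, E}.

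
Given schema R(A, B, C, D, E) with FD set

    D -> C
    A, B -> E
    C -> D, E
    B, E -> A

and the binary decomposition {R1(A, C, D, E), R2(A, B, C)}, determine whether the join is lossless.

Common attributes: R1 ∩ R2 = {A, C}.
Closure of {A, C}: C → D, E applies, adding D, E. So (A, C)⁺ = {A, C, D, E}.
This closure contains every attribute of R1, so R1 ∩ R2 → R1. The join is lossless.

Yes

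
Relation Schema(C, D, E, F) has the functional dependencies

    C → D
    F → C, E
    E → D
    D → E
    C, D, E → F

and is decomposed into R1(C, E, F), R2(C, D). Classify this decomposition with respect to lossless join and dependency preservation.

lossless but not dependency-preserving

Lossless test: (C)⁺ = {C, D, E, F}, which contains all of one fragment — lossless.
Dependency preservation: the restricted closure of {E} across the fragments never reaches {D}, so E → D cannot be enforced without a join — not preserved.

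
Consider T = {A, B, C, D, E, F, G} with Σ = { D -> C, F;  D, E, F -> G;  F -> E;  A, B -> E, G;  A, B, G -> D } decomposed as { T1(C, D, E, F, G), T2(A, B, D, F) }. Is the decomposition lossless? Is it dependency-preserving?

Lossless test: (D, F)⁺ = {C, D, E, F, G}, which contains all of one fragment — lossless.
Dependency preservation: A, B → E, G; A, B, G → D are not contained in any single fragment, but the restricted closure of each left-hand side across the fragments still reaches the right-hand side; the remaining FDs each lie inside some fragment. All dependencies are preserved.

lossless and dependency-preserving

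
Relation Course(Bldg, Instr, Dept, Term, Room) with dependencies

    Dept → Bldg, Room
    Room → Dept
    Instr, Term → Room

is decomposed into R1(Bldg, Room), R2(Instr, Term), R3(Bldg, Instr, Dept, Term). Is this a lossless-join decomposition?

Chase test. Columns are Bldg, Instr, Dept, Term, Room; row i has aⱼ where attribute j ∈ Ri, else bᵢⱼ.
Initial tableau (one row per fragment):
  row 1: a1 b12 b13 b14 a5
  row 2: b21 a2 b23 a4 b25
  row 3: a1 a2 a3 a4 b35
Rows 2 and 3 agree on Instr, Term; apply Instr, Term→Room and equate their Room entries.
Rows 2 and 3 agree on Room; apply Room→Dept and equate their Dept entries.
Rows 2 and 3 agree on Dept; apply Dept→Bldg, Room and equate their Bldg, Room entries.
No row becomes fully distinguished — the join is lossy.

No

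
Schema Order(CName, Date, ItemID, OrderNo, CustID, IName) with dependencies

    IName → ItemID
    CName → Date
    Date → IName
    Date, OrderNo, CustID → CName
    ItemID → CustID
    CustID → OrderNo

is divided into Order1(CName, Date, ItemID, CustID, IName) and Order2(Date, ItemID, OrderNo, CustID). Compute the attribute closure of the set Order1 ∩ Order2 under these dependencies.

Order1 ∩ Order2 = {Date, ItemID, CustID}.
Date → IName applies, adding IName
CustID → OrderNo applies, adding OrderNo
Date, OrderNo, CustID → CName applies, adding CName
Closure: {CName, Date, ItemID, OrderNo, CustID, IName}.

CName, Date, ItemID, OrderNo, CustID, IName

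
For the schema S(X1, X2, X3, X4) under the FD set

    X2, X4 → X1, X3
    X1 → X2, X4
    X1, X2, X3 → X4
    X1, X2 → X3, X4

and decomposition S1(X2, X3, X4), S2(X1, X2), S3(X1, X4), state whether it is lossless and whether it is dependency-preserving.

Lossless test (chase): Rows 2 and 3 agree on X1; apply X1→X2, X4 and equate their X2, X4 entries. Rows 2 and 3 agree on X1, X2; apply X1, X2→X3, X4 and equate their X3, X4 entries. Rows 1 and 2 agree on X2, X4; apply X2, X4→X1, X3 and equate their X1, X3 entries. Row 1 is now all distinguished symbols — the join is lossless.
Dependency preservation: the restricted closure of {X2, X4} across the fragments never reaches {X1, X3}, so X2, X4 → X1, X3 cannot be enforced without a join — not preserved.

lossless but not dependency-preserving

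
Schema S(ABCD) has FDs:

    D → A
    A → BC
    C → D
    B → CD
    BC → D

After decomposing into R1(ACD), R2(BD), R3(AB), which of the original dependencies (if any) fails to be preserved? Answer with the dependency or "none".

none

D → A lies within R1.
A → BC: restricted closure across fragments reaches BC.
C → D lies within R1.
B → CD: restricted closure across fragments reaches CD.
BC → D: restricted closure across fragments reaches D.
Every dependency is enforceable on the fragments, so the decomposition is dependency-preserving.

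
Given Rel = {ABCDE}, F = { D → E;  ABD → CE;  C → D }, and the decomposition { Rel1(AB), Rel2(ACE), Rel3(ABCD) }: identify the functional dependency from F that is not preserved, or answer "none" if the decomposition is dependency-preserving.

Check D → E: no single fragment contains all of {DE}, and the restricted closure of {D} across the fragments never reaches {E}.
ABD → CE is preserved.
C → D is preserved.

D → E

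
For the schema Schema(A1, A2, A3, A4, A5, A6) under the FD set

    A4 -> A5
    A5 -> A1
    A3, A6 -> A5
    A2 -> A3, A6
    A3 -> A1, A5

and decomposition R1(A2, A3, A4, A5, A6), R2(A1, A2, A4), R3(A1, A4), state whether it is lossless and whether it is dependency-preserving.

lossless but not dependency-preserving

Lossless test (chase): Rows 1 and 2 agree on A4; apply A4→A5 and equate their A5 entries. Rows 1 and 3 agree on A4; apply A4→A5 and equate their A5 entries. Rows 1 and 2 agree on A5; apply A5→A1 and equate their A1 entries. Rows 1 and 2 agree on A2; apply A2→A3, A6 and equate their A3, A6 entries. Row 1 is now all distinguished symbols — the join is lossless.
Dependency preservation: the restricted closure of {A5} across the fragments never reaches {A1}, so A5 → A1 cannot be enforced without a join — not preserved.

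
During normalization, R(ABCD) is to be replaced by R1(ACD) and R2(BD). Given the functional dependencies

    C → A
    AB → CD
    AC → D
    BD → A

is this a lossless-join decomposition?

No

Common attributes: R1 ∩ R2 = {D}.
No dependency enlarges {D}, so (D)⁺ = {D}.
The closure contains neither all of R1 = {ACD} nor all of R2 = {BD}, so the common attributes are not a superkey of either fragment. The join is lossy.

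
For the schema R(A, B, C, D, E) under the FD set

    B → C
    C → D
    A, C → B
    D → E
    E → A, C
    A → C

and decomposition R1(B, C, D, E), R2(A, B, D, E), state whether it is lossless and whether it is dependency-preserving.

lossless and dependency-preserving

Lossless test: (B, D, E)⁺ = {A, B, C, D, E}, which contains all of one fragment — lossless.
Dependency preservation: A, C → B; E → A, C; A → C are not contained in any single fragment, but the restricted closure of each left-hand side across the fragments still reaches the right-hand side; the remaining FDs each lie inside some fragment. All dependencies are preserved.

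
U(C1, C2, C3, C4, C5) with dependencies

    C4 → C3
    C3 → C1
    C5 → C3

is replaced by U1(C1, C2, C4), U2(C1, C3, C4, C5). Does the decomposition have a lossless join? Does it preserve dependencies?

lossy but dependency-preserving

Lossless test: (C1, C4)⁺ = {C1, C3, C4}, which is a superkey of neither fragment — lossy.
Dependency preservation: every FD's attributes lie within a single fragment, so each can be enforced locally — preserved.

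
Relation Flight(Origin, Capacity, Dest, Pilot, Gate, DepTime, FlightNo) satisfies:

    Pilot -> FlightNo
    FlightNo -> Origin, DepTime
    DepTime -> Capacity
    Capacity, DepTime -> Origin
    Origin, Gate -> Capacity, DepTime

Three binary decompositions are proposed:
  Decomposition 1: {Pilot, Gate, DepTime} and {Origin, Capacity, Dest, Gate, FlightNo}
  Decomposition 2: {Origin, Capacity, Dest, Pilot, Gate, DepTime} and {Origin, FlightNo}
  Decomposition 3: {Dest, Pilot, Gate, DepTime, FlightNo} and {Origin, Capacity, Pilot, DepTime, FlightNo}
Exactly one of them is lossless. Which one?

Decomposition 1: common = {Gate}, closure = {Gate} → lossy.
Decomposition 2: common = {Origin}, closure = {Origin} → lossy.
Decomposition 3: common = {Pilot, DepTime, FlightNo}, closure = {Origin, Capacity, Pilot, DepTime, FlightNo} → lossless.

Decomposition 3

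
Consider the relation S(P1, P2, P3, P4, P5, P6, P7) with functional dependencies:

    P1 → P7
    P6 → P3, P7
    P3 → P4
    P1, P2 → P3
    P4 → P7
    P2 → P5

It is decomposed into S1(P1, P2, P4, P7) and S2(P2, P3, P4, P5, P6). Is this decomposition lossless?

Common attributes: S1 ∩ S2 = {P2, P4}.
Closure of {P2, P4}: P4 → P7 applies, adding P7; P2 → P5 applies, adding P5. So (P2, P4)⁺ = {P2, P4, P5, P7}.
The closure contains neither all of S1 = {P1, P2, P4, P7} nor all of S2 = {P2, P3, P4, P5, P6}, so the common attributes are not a superkey of either fragment. The join is lossy.

No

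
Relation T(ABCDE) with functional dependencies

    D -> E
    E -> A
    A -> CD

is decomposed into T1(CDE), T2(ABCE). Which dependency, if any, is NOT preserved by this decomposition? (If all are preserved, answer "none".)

D → E lies within T1.
E → A lies within T2.
A → CD: restricted closure across fragments reaches CD.
Every dependency is enforceable on the fragments, so the decomposition is dependency-preserving.

none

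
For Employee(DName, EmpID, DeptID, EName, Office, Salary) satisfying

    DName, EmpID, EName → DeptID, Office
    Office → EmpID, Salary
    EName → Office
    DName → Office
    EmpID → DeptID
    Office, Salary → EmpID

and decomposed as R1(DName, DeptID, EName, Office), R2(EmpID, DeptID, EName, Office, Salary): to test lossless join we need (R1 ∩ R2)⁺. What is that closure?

R1 ∩ R2 = {DeptID, EName, Office}.
Office → EmpID, Salary applies, adding EmpID, Salary
Closure: {EmpID, DeptID, EName, Office, Salary}.

EmpID, DeptID, EName, Office, Salary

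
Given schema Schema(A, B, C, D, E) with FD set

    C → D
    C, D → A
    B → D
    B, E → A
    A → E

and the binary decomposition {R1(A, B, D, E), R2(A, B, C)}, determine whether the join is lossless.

Yes

Common attributes: R1 ∩ R2 = {A, B}.
Closure of {A, B}: B → D applies, adding D; A → E applies, adding E. So (A, B)⁺ = {A, B, D, E}.
This closure contains every attribute of R1, so R1 ∩ R2 → R1. The join is lossless.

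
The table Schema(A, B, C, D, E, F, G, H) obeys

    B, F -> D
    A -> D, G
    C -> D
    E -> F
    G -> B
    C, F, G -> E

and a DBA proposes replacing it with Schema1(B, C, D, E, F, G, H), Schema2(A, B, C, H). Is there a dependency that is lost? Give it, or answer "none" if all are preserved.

A -> D, G

Check A → D, G: no single fragment contains all of {A, D, G}, and the restricted closure of {A} across the fragments never reaches {D, G}.
B, F → D is preserved.
C → D is preserved.
E → F is preserved.
G → B is preserved.
C, F, G → E is preserved.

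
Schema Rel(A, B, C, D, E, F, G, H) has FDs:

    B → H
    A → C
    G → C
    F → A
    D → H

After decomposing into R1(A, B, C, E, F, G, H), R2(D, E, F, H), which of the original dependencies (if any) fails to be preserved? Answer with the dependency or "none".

B → H lies within R1.
A → C lies within R1.
G → C lies within R1.
F → A lies within R1.
D → H lies within R2.
Every dependency is enforceable on the fragments, so the decomposition is dependency-preserving.

none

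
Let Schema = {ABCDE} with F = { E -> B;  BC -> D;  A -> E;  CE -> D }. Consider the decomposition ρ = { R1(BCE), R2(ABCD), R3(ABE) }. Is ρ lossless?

Yes

Chase test. Columns are ABCDE; row i has aⱼ where attribute j ∈ Ri, else bᵢⱼ.
Initial tableau (one row per fragment):
  row 1: b11 a2 a3 b14 a5
  row 2: a1 a2 a3 a4 b25
  row 3: a1 a2 b33 b34 a5
Rows 1 and 2 agree on BC; apply BC→D and equate their D entries.
Rows 2 and 3 agree on A; apply A→E and equate their E entries.
Row 2 is now all distinguished symbols — the join is lossless.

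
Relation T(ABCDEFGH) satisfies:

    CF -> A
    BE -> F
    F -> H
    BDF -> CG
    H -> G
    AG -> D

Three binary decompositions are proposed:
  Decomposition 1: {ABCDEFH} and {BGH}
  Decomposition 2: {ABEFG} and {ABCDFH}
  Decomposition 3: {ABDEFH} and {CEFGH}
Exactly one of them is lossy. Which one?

Decomposition 3

Decomposition 1: common = {BH}, closure = {BGH} → lossless.
Decomposition 2: common = {ABF}, closure = {ABCDFGH} → lossless.
Decomposition 3: common = {EFH}, closure = {EFGH} → lossy.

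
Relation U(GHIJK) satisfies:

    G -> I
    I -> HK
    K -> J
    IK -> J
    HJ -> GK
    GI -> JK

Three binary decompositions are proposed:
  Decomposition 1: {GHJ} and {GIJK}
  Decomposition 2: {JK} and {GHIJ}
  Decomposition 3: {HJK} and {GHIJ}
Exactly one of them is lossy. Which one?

Decomposition 1: common = {GJ}, closure = {GHIJK} → lossless.
Decomposition 2: common = {J}, closure = {J} → lossy.
Decomposition 3: common = {HJ}, closure = {GHIJK} → lossless.

Decomposition 2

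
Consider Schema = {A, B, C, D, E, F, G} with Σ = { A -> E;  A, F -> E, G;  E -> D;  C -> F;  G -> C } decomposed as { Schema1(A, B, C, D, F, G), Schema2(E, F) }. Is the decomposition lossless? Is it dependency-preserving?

Lossless test: (F)⁺ = {F}, which is a superkey of neither fragment — lossy.
Dependency preservation: the restricted closure of {A} across the fragments never reaches {E}, so A → E cannot be enforced without a join — not preserved.

lossy and not dependency-preserving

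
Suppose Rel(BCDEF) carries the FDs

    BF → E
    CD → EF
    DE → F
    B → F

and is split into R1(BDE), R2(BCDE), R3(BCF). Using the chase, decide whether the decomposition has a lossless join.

Chase test. Columns are BCDEF; row i has aⱼ where attribute j ∈ Ri, else bᵢⱼ.
Initial tableau (one row per fragment):
  row 1: a1 b12 a3 a4 b15
  row 2: a1 a2 a3 a4 b25
  row 3: a1 a2 b33 b34 a5
Rows 1 and 2 agree on DE; apply DE→F and equate their F entries.
Rows 1 and 3 agree on B; apply B→F and equate their F entries.
Rows 1 and 3 agree on BF; apply BF→E and equate their E entries.
Row 2 is now all distinguished symbols — the join is lossless.

Yes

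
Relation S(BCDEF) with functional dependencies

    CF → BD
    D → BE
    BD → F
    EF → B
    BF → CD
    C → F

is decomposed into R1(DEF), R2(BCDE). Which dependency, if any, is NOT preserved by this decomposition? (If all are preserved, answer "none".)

Check BF → CD: no single fragment contains all of {BCDF}, and the restricted closure of {BF} across the fragments never reaches {CD}.
CF → BD is preserved.
D → BE is preserved.
BD → F is preserved.
EF → B is preserved.
C → F is preserved.

BF → CD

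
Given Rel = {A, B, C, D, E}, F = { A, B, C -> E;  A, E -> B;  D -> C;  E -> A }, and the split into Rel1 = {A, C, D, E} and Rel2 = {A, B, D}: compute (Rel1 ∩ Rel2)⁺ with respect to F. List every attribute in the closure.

A, C, D

Rel1 ∩ Rel2 = {A, D}.
D → C applies, adding C
Closure: {A, C, D}.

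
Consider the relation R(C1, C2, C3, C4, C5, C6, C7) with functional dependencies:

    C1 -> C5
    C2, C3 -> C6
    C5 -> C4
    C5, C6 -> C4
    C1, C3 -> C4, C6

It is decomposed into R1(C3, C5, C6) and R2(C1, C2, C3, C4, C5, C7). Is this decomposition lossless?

Common attributes: R1 ∩ R2 = {C3, C5}.
Closure of {C3, C5}: C5 → C4 applies, adding C4. So (C3, C5)⁺ = {C3, C4, C5}.
The closure contains neither all of R1 = {C3, C5, C6} nor all of R2 = {C1, C2, C3, C4, C5, C7}, so the common attributes are not a superkey of either fragment. The join is lossy.

No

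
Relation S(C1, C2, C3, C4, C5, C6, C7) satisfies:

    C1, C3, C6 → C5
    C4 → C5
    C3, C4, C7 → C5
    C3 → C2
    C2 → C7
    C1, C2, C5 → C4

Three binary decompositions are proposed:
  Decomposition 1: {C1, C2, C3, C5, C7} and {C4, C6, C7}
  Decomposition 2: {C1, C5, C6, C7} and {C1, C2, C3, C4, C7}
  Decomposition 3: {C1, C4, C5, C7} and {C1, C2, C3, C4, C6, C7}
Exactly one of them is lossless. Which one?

Decomposition 1: common = {C7}, closure = {C7} → lossy.
Decomposition 2: common = {C1, C7}, closure = {C1, C7} → lossy.
Decomposition 3: common = {C1, C4, C7}, closure = {C1, C4, C5, C7} → lossless.

Decomposition 3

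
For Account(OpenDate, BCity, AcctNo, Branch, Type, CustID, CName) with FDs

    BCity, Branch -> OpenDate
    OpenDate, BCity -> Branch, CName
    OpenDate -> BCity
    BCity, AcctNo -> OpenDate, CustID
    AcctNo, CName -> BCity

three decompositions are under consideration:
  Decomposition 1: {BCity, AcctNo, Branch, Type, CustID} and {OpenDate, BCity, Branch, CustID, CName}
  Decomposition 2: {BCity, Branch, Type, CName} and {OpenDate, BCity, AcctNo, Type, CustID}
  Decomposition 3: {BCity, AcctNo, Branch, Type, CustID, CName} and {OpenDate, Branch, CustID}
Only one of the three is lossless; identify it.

Decomposition 1: common = {BCity, Branch, CustID}, closure = {OpenDate, BCity, Branch, CustID, CName} → lossless.
Decomposition 2: common = {BCity, Type}, closure = {BCity, Type} → lossy.
Decomposition 3: common = {Branch, CustID}, closure = {Branch, CustID} → lossy.

Decomposition 1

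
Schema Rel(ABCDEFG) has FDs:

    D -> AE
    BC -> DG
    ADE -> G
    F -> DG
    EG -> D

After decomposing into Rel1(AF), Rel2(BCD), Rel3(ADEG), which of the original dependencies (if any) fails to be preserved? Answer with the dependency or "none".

Check F → DG: no single fragment contains all of {DFG}, and the restricted closure of {F} across the fragments never reaches {DG}.
D → AE is preserved.
BC → DG is preserved.
ADE → G is preserved.
EG → D is preserved.

F -> DG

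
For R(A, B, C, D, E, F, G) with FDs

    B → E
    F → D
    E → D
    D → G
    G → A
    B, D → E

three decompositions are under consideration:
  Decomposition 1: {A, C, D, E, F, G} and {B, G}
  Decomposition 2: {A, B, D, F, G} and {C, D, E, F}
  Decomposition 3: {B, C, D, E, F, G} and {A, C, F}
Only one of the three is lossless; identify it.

Decomposition 3

Decomposition 1: common = {G}, closure = {A, G} → lossy.
Decomposition 2: common = {D, F}, closure = {A, D, F, G} → lossy.
Decomposition 3: common = {C, F}, closure = {A, C, D, F, G} → lossless.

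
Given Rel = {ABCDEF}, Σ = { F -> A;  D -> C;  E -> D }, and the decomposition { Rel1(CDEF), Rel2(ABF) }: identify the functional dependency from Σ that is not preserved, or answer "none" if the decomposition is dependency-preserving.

none

F → A lies within Rel2.
D → C lies within Rel1.
E → D lies within Rel1.
Every dependency is enforceable on the fragments, so the decomposition is dependency-preserving.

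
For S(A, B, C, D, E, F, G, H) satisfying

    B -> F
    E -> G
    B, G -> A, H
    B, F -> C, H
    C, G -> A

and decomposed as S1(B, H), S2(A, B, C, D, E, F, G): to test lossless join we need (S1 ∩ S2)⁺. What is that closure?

B, C, F, H

S1 ∩ S2 = {B}.
B → F applies, adding F
B, F → C, H applies, adding C, H
Closure: {B, C, F, H}.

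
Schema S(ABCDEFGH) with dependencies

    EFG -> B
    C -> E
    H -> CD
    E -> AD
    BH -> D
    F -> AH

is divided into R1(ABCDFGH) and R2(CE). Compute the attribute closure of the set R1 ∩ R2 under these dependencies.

ACDE

R1 ∩ R2 = {C}.
C → E applies, adding E
E → AD applies, adding AD
Closure: {ACDE}.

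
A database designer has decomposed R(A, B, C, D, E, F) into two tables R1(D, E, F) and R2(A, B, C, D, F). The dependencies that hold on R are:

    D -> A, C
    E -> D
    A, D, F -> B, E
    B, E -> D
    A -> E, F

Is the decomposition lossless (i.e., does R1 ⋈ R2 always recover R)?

Common attributes: R1 ∩ R2 = {D, F}.
Closure of {D, F}: D → A, C applies, adding A, C; A, D, F → B, E applies, adding B, E. So (D, F)⁺ = {A, B, C, D, E, F}.
This closure contains every attribute of R1, so R1 ∩ R2 → R1. The join is lossless.

Yes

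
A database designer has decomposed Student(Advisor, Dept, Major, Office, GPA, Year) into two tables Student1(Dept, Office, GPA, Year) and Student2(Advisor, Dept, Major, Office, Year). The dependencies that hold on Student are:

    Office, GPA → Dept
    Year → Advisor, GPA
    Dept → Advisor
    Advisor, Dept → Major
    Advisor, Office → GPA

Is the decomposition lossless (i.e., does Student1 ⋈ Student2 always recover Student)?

Common attributes: Student1 ∩ Student2 = {Dept, Office, Year}.
Closure of {Dept, Office, Year}: Year → Advisor, GPA applies, adding Advisor, GPA; Advisor, Dept → Major applies, adding Major. So (Dept, Office, Year)⁺ = {Advisor, Dept, Major, Office, GPA, Year}.
This closure contains every attribute of Student1, so Student1 ∩ Student2 → Student1. The join is lossless.

Yes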